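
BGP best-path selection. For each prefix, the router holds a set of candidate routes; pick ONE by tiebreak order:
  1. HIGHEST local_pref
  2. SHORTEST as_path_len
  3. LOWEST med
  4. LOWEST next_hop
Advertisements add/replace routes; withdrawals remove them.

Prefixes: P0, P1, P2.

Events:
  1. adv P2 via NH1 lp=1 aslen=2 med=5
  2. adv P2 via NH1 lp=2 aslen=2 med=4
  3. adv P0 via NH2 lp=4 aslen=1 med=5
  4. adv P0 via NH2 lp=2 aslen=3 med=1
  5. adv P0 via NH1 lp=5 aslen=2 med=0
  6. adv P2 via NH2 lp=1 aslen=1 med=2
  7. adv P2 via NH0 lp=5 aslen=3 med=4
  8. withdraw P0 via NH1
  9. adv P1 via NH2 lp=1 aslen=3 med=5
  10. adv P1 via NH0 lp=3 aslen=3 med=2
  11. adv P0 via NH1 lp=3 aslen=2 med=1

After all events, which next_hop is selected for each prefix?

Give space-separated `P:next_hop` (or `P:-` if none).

Op 1: best P0=- P1=- P2=NH1
Op 2: best P0=- P1=- P2=NH1
Op 3: best P0=NH2 P1=- P2=NH1
Op 4: best P0=NH2 P1=- P2=NH1
Op 5: best P0=NH1 P1=- P2=NH1
Op 6: best P0=NH1 P1=- P2=NH1
Op 7: best P0=NH1 P1=- P2=NH0
Op 8: best P0=NH2 P1=- P2=NH0
Op 9: best P0=NH2 P1=NH2 P2=NH0
Op 10: best P0=NH2 P1=NH0 P2=NH0
Op 11: best P0=NH1 P1=NH0 P2=NH0

Answer: P0:NH1 P1:NH0 P2:NH0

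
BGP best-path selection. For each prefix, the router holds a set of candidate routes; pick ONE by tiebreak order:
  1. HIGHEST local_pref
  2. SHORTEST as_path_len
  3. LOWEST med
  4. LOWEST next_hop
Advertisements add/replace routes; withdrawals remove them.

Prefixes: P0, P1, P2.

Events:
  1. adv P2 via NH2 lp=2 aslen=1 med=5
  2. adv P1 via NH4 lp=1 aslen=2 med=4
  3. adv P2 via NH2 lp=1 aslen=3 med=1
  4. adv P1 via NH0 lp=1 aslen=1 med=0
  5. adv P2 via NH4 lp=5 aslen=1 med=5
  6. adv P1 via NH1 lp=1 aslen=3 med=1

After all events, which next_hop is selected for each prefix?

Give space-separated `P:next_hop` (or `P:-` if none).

Answer: P0:- P1:NH0 P2:NH4

Derivation:
Op 1: best P0=- P1=- P2=NH2
Op 2: best P0=- P1=NH4 P2=NH2
Op 3: best P0=- P1=NH4 P2=NH2
Op 4: best P0=- P1=NH0 P2=NH2
Op 5: best P0=- P1=NH0 P2=NH4
Op 6: best P0=- P1=NH0 P2=NH4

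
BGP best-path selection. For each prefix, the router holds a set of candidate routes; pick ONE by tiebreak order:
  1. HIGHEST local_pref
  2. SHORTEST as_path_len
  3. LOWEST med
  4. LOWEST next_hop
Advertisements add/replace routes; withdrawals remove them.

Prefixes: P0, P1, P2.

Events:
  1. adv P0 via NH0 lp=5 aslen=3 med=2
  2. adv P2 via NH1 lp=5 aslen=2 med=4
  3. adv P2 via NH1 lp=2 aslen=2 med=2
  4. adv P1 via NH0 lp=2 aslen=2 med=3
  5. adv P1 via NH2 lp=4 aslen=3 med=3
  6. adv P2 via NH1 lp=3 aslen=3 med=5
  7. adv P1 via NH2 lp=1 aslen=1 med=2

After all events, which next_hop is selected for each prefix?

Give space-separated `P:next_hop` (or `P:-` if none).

Op 1: best P0=NH0 P1=- P2=-
Op 2: best P0=NH0 P1=- P2=NH1
Op 3: best P0=NH0 P1=- P2=NH1
Op 4: best P0=NH0 P1=NH0 P2=NH1
Op 5: best P0=NH0 P1=NH2 P2=NH1
Op 6: best P0=NH0 P1=NH2 P2=NH1
Op 7: best P0=NH0 P1=NH0 P2=NH1

Answer: P0:NH0 P1:NH0 P2:NH1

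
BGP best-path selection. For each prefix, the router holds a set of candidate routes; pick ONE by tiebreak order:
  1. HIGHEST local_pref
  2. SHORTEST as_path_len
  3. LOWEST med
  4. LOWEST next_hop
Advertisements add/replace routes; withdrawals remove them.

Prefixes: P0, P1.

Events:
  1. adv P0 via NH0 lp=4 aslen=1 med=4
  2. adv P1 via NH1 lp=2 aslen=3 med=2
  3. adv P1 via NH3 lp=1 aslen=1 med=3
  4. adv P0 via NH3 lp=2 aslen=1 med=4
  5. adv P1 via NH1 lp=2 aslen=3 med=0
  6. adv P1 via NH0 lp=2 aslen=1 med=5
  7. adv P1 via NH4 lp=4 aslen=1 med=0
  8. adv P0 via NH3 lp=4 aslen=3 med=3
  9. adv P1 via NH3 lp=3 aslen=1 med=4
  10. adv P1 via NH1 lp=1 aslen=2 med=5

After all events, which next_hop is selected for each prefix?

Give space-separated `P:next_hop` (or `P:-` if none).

Op 1: best P0=NH0 P1=-
Op 2: best P0=NH0 P1=NH1
Op 3: best P0=NH0 P1=NH1
Op 4: best P0=NH0 P1=NH1
Op 5: best P0=NH0 P1=NH1
Op 6: best P0=NH0 P1=NH0
Op 7: best P0=NH0 P1=NH4
Op 8: best P0=NH0 P1=NH4
Op 9: best P0=NH0 P1=NH4
Op 10: best P0=NH0 P1=NH4

Answer: P0:NH0 P1:NH4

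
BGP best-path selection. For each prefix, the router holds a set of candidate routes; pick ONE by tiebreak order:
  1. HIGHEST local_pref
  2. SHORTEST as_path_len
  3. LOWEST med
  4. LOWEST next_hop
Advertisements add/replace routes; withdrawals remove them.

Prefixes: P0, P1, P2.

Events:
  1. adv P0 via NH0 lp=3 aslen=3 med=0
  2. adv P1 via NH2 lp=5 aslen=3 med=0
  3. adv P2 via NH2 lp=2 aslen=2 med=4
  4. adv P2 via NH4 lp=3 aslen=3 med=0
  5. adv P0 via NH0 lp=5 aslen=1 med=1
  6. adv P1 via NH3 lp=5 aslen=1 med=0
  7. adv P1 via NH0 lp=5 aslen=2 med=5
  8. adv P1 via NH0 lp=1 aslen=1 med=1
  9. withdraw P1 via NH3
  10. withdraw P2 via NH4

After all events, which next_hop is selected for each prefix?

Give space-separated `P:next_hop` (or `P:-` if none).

Op 1: best P0=NH0 P1=- P2=-
Op 2: best P0=NH0 P1=NH2 P2=-
Op 3: best P0=NH0 P1=NH2 P2=NH2
Op 4: best P0=NH0 P1=NH2 P2=NH4
Op 5: best P0=NH0 P1=NH2 P2=NH4
Op 6: best P0=NH0 P1=NH3 P2=NH4
Op 7: best P0=NH0 P1=NH3 P2=NH4
Op 8: best P0=NH0 P1=NH3 P2=NH4
Op 9: best P0=NH0 P1=NH2 P2=NH4
Op 10: best P0=NH0 P1=NH2 P2=NH2

Answer: P0:NH0 P1:NH2 P2:NH2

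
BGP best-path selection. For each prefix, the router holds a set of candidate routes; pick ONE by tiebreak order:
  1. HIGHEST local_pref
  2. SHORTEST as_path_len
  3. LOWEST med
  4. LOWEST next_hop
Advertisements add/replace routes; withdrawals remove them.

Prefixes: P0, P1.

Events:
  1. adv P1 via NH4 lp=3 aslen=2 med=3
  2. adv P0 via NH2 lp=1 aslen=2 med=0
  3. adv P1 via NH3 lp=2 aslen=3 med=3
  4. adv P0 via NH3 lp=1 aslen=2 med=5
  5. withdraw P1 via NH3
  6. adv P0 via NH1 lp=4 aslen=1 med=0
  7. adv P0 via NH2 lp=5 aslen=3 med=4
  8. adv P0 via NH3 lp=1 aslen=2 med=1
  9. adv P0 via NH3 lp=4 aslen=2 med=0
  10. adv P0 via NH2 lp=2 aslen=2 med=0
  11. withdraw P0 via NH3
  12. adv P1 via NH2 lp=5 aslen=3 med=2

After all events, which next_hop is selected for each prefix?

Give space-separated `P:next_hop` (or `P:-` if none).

Op 1: best P0=- P1=NH4
Op 2: best P0=NH2 P1=NH4
Op 3: best P0=NH2 P1=NH4
Op 4: best P0=NH2 P1=NH4
Op 5: best P0=NH2 P1=NH4
Op 6: best P0=NH1 P1=NH4
Op 7: best P0=NH2 P1=NH4
Op 8: best P0=NH2 P1=NH4
Op 9: best P0=NH2 P1=NH4
Op 10: best P0=NH1 P1=NH4
Op 11: best P0=NH1 P1=NH4
Op 12: best P0=NH1 P1=NH2

Answer: P0:NH1 P1:NH2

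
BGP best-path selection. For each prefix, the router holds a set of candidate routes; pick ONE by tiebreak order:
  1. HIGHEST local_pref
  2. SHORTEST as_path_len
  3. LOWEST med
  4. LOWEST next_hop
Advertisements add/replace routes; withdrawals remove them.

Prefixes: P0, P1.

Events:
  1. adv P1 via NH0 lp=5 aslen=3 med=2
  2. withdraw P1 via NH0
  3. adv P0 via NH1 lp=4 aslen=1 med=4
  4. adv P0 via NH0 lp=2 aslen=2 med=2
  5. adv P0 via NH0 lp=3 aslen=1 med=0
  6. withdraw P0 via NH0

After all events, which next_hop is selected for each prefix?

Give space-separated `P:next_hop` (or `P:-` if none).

Answer: P0:NH1 P1:-

Derivation:
Op 1: best P0=- P1=NH0
Op 2: best P0=- P1=-
Op 3: best P0=NH1 P1=-
Op 4: best P0=NH1 P1=-
Op 5: best P0=NH1 P1=-
Op 6: best P0=NH1 P1=-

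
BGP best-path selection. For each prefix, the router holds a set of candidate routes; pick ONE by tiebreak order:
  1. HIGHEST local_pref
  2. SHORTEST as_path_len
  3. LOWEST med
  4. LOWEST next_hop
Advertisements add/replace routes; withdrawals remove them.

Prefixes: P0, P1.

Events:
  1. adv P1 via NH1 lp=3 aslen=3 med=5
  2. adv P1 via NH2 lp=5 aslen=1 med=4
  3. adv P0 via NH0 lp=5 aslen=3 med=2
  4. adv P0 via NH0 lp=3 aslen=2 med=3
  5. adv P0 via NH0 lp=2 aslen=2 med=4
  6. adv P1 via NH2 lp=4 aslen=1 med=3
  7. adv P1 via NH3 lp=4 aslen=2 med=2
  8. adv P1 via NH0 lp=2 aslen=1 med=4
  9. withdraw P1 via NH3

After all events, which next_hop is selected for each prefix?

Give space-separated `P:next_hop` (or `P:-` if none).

Op 1: best P0=- P1=NH1
Op 2: best P0=- P1=NH2
Op 3: best P0=NH0 P1=NH2
Op 4: best P0=NH0 P1=NH2
Op 5: best P0=NH0 P1=NH2
Op 6: best P0=NH0 P1=NH2
Op 7: best P0=NH0 P1=NH2
Op 8: best P0=NH0 P1=NH2
Op 9: best P0=NH0 P1=NH2

Answer: P0:NH0 P1:NH2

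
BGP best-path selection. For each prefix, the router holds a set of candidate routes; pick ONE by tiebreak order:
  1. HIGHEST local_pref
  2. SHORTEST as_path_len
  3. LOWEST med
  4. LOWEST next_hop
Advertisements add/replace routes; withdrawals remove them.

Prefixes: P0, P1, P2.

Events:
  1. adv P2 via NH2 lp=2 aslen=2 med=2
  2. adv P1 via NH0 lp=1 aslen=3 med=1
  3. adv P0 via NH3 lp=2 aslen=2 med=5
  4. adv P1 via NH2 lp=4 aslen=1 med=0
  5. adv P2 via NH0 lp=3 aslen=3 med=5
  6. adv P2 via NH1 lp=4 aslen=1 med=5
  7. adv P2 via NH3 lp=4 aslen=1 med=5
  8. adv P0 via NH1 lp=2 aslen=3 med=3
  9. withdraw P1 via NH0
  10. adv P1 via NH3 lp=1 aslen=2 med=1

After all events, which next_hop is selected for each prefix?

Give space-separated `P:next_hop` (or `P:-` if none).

Op 1: best P0=- P1=- P2=NH2
Op 2: best P0=- P1=NH0 P2=NH2
Op 3: best P0=NH3 P1=NH0 P2=NH2
Op 4: best P0=NH3 P1=NH2 P2=NH2
Op 5: best P0=NH3 P1=NH2 P2=NH0
Op 6: best P0=NH3 P1=NH2 P2=NH1
Op 7: best P0=NH3 P1=NH2 P2=NH1
Op 8: best P0=NH3 P1=NH2 P2=NH1
Op 9: best P0=NH3 P1=NH2 P2=NH1
Op 10: best P0=NH3 P1=NH2 P2=NH1

Answer: P0:NH3 P1:NH2 P2:NH1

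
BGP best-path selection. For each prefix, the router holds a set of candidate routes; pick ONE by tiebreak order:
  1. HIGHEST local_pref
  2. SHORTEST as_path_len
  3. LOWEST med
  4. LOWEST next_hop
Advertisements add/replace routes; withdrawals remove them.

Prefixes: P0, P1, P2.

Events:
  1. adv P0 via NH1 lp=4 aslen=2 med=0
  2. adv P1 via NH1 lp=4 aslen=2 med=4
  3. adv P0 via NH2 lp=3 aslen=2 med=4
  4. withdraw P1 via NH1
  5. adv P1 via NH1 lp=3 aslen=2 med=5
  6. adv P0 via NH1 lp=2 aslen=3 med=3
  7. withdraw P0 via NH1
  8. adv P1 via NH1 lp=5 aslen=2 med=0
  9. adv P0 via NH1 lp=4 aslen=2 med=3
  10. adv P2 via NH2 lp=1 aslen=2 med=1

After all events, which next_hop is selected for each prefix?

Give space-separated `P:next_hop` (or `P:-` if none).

Answer: P0:NH1 P1:NH1 P2:NH2

Derivation:
Op 1: best P0=NH1 P1=- P2=-
Op 2: best P0=NH1 P1=NH1 P2=-
Op 3: best P0=NH1 P1=NH1 P2=-
Op 4: best P0=NH1 P1=- P2=-
Op 5: best P0=NH1 P1=NH1 P2=-
Op 6: best P0=NH2 P1=NH1 P2=-
Op 7: best P0=NH2 P1=NH1 P2=-
Op 8: best P0=NH2 P1=NH1 P2=-
Op 9: best P0=NH1 P1=NH1 P2=-
Op 10: best P0=NH1 P1=NH1 P2=NH2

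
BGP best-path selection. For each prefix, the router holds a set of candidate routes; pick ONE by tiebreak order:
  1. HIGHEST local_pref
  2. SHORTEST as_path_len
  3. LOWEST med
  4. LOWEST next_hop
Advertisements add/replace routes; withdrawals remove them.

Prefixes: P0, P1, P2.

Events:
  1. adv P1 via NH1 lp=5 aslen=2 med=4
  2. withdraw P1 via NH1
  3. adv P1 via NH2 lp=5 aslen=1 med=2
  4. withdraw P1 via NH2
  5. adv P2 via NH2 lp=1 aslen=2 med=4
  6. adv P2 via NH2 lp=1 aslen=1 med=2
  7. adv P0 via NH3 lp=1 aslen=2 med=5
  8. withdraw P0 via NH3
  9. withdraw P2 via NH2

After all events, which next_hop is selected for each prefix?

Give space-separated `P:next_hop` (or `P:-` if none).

Op 1: best P0=- P1=NH1 P2=-
Op 2: best P0=- P1=- P2=-
Op 3: best P0=- P1=NH2 P2=-
Op 4: best P0=- P1=- P2=-
Op 5: best P0=- P1=- P2=NH2
Op 6: best P0=- P1=- P2=NH2
Op 7: best P0=NH3 P1=- P2=NH2
Op 8: best P0=- P1=- P2=NH2
Op 9: best P0=- P1=- P2=-

Answer: P0:- P1:- P2:-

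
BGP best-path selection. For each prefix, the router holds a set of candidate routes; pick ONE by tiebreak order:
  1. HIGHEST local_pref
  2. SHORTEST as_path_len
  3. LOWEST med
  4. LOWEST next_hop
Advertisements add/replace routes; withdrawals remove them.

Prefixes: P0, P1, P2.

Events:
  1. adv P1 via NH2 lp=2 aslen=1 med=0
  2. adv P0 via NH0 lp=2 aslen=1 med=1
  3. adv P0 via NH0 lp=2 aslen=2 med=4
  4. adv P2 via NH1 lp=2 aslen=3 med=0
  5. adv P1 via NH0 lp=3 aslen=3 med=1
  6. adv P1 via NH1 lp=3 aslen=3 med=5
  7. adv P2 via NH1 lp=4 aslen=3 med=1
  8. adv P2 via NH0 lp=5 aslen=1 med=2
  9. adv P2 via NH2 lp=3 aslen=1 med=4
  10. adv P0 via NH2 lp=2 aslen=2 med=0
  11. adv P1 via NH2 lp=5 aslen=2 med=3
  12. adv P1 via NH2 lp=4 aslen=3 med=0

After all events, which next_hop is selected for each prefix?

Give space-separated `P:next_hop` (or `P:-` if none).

Answer: P0:NH2 P1:NH2 P2:NH0

Derivation:
Op 1: best P0=- P1=NH2 P2=-
Op 2: best P0=NH0 P1=NH2 P2=-
Op 3: best P0=NH0 P1=NH2 P2=-
Op 4: best P0=NH0 P1=NH2 P2=NH1
Op 5: best P0=NH0 P1=NH0 P2=NH1
Op 6: best P0=NH0 P1=NH0 P2=NH1
Op 7: best P0=NH0 P1=NH0 P2=NH1
Op 8: best P0=NH0 P1=NH0 P2=NH0
Op 9: best P0=NH0 P1=NH0 P2=NH0
Op 10: best P0=NH2 P1=NH0 P2=NH0
Op 11: best P0=NH2 P1=NH2 P2=NH0
Op 12: best P0=NH2 P1=NH2 P2=NH0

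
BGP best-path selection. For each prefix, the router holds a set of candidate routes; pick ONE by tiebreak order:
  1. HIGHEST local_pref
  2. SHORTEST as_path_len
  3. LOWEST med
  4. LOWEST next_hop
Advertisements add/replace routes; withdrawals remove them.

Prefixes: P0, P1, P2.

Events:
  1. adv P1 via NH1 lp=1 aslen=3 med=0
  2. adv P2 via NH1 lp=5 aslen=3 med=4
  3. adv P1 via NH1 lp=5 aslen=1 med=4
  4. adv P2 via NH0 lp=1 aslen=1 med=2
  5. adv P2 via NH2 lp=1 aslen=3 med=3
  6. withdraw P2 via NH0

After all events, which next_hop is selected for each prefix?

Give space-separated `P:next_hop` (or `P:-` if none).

Op 1: best P0=- P1=NH1 P2=-
Op 2: best P0=- P1=NH1 P2=NH1
Op 3: best P0=- P1=NH1 P2=NH1
Op 4: best P0=- P1=NH1 P2=NH1
Op 5: best P0=- P1=NH1 P2=NH1
Op 6: best P0=- P1=NH1 P2=NH1

Answer: P0:- P1:NH1 P2:NH1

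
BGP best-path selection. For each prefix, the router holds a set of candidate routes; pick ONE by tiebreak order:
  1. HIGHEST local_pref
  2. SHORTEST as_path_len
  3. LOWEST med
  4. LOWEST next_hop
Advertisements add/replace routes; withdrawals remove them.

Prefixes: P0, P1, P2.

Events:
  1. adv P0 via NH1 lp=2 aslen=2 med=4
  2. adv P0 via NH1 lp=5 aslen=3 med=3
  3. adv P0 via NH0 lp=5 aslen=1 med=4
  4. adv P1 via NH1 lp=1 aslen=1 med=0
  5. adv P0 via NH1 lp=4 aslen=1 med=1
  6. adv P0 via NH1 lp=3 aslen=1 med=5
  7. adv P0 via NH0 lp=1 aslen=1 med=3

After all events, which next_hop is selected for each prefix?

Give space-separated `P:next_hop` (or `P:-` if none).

Op 1: best P0=NH1 P1=- P2=-
Op 2: best P0=NH1 P1=- P2=-
Op 3: best P0=NH0 P1=- P2=-
Op 4: best P0=NH0 P1=NH1 P2=-
Op 5: best P0=NH0 P1=NH1 P2=-
Op 6: best P0=NH0 P1=NH1 P2=-
Op 7: best P0=NH1 P1=NH1 P2=-

Answer: P0:NH1 P1:NH1 P2:-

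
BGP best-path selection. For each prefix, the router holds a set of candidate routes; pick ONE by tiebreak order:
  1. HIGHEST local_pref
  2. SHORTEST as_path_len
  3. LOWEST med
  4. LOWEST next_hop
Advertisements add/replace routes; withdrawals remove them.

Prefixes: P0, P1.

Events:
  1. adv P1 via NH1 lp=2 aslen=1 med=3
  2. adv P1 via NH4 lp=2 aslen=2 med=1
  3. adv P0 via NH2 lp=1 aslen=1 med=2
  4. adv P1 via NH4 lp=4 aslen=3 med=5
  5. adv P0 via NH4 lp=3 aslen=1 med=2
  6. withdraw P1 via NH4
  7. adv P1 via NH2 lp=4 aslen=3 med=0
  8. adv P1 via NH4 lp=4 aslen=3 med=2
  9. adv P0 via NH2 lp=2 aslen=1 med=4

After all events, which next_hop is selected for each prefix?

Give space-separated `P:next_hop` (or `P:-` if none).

Answer: P0:NH4 P1:NH2

Derivation:
Op 1: best P0=- P1=NH1
Op 2: best P0=- P1=NH1
Op 3: best P0=NH2 P1=NH1
Op 4: best P0=NH2 P1=NH4
Op 5: best P0=NH4 P1=NH4
Op 6: best P0=NH4 P1=NH1
Op 7: best P0=NH4 P1=NH2
Op 8: best P0=NH4 P1=NH2
Op 9: best P0=NH4 P1=NH2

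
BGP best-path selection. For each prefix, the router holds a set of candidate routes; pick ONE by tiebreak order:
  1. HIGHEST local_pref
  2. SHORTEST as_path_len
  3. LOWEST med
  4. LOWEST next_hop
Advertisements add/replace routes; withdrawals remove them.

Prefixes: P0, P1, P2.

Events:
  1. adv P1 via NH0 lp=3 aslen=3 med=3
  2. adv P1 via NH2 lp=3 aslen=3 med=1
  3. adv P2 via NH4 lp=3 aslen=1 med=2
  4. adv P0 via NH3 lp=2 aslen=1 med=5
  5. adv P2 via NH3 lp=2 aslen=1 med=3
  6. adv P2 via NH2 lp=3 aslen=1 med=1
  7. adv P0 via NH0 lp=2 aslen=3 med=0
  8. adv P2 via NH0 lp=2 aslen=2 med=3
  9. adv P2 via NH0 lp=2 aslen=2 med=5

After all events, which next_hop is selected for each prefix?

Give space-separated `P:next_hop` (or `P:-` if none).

Op 1: best P0=- P1=NH0 P2=-
Op 2: best P0=- P1=NH2 P2=-
Op 3: best P0=- P1=NH2 P2=NH4
Op 4: best P0=NH3 P1=NH2 P2=NH4
Op 5: best P0=NH3 P1=NH2 P2=NH4
Op 6: best P0=NH3 P1=NH2 P2=NH2
Op 7: best P0=NH3 P1=NH2 P2=NH2
Op 8: best P0=NH3 P1=NH2 P2=NH2
Op 9: best P0=NH3 P1=NH2 P2=NH2

Answer: P0:NH3 P1:NH2 P2:NH2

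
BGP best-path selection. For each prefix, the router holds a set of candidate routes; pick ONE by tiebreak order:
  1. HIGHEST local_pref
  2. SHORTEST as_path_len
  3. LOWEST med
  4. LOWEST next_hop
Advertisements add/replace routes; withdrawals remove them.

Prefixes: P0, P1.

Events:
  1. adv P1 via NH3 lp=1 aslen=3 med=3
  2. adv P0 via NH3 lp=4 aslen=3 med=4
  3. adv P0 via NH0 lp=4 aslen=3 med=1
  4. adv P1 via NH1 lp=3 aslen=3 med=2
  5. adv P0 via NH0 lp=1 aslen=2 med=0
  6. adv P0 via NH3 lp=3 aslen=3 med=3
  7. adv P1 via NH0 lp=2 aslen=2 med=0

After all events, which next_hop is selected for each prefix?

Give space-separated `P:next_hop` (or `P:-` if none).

Op 1: best P0=- P1=NH3
Op 2: best P0=NH3 P1=NH3
Op 3: best P0=NH0 P1=NH3
Op 4: best P0=NH0 P1=NH1
Op 5: best P0=NH3 P1=NH1
Op 6: best P0=NH3 P1=NH1
Op 7: best P0=NH3 P1=NH1

Answer: P0:NH3 P1:NH1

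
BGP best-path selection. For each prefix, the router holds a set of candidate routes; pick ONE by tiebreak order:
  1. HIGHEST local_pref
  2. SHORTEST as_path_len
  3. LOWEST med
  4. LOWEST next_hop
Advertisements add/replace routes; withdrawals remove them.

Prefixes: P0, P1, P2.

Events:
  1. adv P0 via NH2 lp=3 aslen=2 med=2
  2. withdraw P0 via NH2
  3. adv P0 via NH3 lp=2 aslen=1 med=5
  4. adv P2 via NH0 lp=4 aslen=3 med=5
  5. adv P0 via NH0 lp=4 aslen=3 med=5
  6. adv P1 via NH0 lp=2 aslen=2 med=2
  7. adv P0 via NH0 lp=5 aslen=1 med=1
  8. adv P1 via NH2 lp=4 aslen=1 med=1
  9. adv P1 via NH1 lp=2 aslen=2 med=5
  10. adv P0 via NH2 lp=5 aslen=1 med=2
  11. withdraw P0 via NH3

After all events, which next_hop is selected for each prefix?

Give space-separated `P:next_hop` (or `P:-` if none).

Answer: P0:NH0 P1:NH2 P2:NH0

Derivation:
Op 1: best P0=NH2 P1=- P2=-
Op 2: best P0=- P1=- P2=-
Op 3: best P0=NH3 P1=- P2=-
Op 4: best P0=NH3 P1=- P2=NH0
Op 5: best P0=NH0 P1=- P2=NH0
Op 6: best P0=NH0 P1=NH0 P2=NH0
Op 7: best P0=NH0 P1=NH0 P2=NH0
Op 8: best P0=NH0 P1=NH2 P2=NH0
Op 9: best P0=NH0 P1=NH2 P2=NH0
Op 10: best P0=NH0 P1=NH2 P2=NH0
Op 11: best P0=NH0 P1=NH2 P2=NH0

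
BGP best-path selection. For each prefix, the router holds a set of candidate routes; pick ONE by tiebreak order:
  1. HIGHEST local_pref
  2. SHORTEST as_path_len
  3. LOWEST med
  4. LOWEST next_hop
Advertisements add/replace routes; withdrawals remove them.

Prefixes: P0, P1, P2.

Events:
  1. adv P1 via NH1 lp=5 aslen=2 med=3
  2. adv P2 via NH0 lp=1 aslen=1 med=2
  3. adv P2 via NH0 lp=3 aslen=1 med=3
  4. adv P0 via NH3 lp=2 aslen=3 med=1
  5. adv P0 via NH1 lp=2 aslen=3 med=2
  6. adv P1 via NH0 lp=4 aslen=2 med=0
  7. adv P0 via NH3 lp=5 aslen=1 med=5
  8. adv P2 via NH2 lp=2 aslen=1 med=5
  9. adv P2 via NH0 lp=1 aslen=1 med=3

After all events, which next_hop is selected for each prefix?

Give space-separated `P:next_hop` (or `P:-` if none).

Answer: P0:NH3 P1:NH1 P2:NH2

Derivation:
Op 1: best P0=- P1=NH1 P2=-
Op 2: best P0=- P1=NH1 P2=NH0
Op 3: best P0=- P1=NH1 P2=NH0
Op 4: best P0=NH3 P1=NH1 P2=NH0
Op 5: best P0=NH3 P1=NH1 P2=NH0
Op 6: best P0=NH3 P1=NH1 P2=NH0
Op 7: best P0=NH3 P1=NH1 P2=NH0
Op 8: best P0=NH3 P1=NH1 P2=NH0
Op 9: best P0=NH3 P1=NH1 P2=NH2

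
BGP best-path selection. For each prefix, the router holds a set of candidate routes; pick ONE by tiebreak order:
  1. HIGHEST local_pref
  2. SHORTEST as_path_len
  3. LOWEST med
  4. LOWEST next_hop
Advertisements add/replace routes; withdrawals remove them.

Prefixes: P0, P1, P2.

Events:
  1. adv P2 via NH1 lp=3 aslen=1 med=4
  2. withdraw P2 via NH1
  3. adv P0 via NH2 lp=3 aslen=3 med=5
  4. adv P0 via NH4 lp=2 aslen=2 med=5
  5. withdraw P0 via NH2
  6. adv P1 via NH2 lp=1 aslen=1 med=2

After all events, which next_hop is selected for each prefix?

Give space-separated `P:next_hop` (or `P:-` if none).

Answer: P0:NH4 P1:NH2 P2:-

Derivation:
Op 1: best P0=- P1=- P2=NH1
Op 2: best P0=- P1=- P2=-
Op 3: best P0=NH2 P1=- P2=-
Op 4: best P0=NH2 P1=- P2=-
Op 5: best P0=NH4 P1=- P2=-
Op 6: best P0=NH4 P1=NH2 P2=-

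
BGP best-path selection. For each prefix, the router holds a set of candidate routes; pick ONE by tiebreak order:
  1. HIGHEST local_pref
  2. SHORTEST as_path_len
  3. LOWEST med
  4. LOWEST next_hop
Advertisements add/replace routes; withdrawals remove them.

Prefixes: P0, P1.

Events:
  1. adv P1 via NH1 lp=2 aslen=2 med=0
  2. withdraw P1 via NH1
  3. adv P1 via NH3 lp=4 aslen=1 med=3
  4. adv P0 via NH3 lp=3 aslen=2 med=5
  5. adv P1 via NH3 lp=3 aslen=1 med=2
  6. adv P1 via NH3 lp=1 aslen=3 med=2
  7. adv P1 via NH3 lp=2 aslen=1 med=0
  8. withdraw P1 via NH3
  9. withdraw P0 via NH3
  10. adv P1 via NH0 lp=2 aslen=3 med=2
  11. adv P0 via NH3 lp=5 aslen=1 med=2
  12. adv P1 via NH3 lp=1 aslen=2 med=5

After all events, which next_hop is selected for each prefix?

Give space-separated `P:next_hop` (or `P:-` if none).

Op 1: best P0=- P1=NH1
Op 2: best P0=- P1=-
Op 3: best P0=- P1=NH3
Op 4: best P0=NH3 P1=NH3
Op 5: best P0=NH3 P1=NH3
Op 6: best P0=NH3 P1=NH3
Op 7: best P0=NH3 P1=NH3
Op 8: best P0=NH3 P1=-
Op 9: best P0=- P1=-
Op 10: best P0=- P1=NH0
Op 11: best P0=NH3 P1=NH0
Op 12: best P0=NH3 P1=NH0

Answer: P0:NH3 P1:NH0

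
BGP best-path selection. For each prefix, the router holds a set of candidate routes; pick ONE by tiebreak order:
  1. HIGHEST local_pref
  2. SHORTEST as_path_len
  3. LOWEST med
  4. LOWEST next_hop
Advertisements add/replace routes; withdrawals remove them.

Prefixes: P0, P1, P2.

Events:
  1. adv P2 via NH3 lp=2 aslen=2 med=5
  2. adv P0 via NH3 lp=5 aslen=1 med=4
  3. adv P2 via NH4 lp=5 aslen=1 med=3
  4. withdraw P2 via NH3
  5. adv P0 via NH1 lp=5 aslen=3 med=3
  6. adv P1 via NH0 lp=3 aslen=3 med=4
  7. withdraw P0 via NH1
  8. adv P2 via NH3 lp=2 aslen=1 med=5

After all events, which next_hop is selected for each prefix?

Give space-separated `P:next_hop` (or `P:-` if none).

Answer: P0:NH3 P1:NH0 P2:NH4

Derivation:
Op 1: best P0=- P1=- P2=NH3
Op 2: best P0=NH3 P1=- P2=NH3
Op 3: best P0=NH3 P1=- P2=NH4
Op 4: best P0=NH3 P1=- P2=NH4
Op 5: best P0=NH3 P1=- P2=NH4
Op 6: best P0=NH3 P1=NH0 P2=NH4
Op 7: best P0=NH3 P1=NH0 P2=NH4
Op 8: best P0=NH3 P1=NH0 P2=NH4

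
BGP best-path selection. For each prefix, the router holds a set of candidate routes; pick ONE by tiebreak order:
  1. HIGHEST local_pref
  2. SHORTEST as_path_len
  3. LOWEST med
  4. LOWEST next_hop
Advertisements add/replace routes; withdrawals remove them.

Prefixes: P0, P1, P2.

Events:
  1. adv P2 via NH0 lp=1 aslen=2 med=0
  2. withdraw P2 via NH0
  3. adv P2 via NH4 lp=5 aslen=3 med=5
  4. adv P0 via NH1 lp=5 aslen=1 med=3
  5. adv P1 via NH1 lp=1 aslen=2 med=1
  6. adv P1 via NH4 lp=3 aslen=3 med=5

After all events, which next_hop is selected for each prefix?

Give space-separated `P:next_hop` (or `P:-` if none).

Answer: P0:NH1 P1:NH4 P2:NH4

Derivation:
Op 1: best P0=- P1=- P2=NH0
Op 2: best P0=- P1=- P2=-
Op 3: best P0=- P1=- P2=NH4
Op 4: best P0=NH1 P1=- P2=NH4
Op 5: best P0=NH1 P1=NH1 P2=NH4
Op 6: best P0=NH1 P1=NH4 P2=NH4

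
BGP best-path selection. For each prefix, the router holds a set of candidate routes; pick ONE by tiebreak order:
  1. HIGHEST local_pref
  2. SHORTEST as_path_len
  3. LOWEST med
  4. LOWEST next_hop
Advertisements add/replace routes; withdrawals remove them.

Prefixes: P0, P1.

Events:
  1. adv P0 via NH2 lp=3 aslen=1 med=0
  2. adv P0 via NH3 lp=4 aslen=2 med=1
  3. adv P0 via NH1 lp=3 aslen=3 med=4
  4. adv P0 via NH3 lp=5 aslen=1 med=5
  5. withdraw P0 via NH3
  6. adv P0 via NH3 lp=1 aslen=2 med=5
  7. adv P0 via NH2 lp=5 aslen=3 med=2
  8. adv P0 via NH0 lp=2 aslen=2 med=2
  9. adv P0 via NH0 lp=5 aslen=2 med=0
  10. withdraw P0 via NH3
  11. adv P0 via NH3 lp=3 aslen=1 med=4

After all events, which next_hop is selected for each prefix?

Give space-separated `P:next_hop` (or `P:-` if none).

Op 1: best P0=NH2 P1=-
Op 2: best P0=NH3 P1=-
Op 3: best P0=NH3 P1=-
Op 4: best P0=NH3 P1=-
Op 5: best P0=NH2 P1=-
Op 6: best P0=NH2 P1=-
Op 7: best P0=NH2 P1=-
Op 8: best P0=NH2 P1=-
Op 9: best P0=NH0 P1=-
Op 10: best P0=NH0 P1=-
Op 11: best P0=NH0 P1=-

Answer: P0:NH0 P1:-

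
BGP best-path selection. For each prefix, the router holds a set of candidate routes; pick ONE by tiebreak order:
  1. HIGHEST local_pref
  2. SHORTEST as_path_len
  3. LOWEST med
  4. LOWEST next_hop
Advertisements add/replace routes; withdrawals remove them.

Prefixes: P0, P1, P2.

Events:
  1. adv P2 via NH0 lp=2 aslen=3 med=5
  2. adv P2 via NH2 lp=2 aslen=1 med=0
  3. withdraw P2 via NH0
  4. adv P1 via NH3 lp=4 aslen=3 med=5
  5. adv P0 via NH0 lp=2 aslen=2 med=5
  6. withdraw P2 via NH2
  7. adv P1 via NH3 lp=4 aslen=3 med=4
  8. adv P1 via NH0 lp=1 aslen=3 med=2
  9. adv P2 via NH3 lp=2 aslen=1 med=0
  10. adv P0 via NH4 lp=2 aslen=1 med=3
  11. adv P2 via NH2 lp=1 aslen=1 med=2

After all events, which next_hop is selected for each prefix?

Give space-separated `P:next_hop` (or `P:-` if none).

Op 1: best P0=- P1=- P2=NH0
Op 2: best P0=- P1=- P2=NH2
Op 3: best P0=- P1=- P2=NH2
Op 4: best P0=- P1=NH3 P2=NH2
Op 5: best P0=NH0 P1=NH3 P2=NH2
Op 6: best P0=NH0 P1=NH3 P2=-
Op 7: best P0=NH0 P1=NH3 P2=-
Op 8: best P0=NH0 P1=NH3 P2=-
Op 9: best P0=NH0 P1=NH3 P2=NH3
Op 10: best P0=NH4 P1=NH3 P2=NH3
Op 11: best P0=NH4 P1=NH3 P2=NH3

Answer: P0:NH4 P1:NH3 P2:NH3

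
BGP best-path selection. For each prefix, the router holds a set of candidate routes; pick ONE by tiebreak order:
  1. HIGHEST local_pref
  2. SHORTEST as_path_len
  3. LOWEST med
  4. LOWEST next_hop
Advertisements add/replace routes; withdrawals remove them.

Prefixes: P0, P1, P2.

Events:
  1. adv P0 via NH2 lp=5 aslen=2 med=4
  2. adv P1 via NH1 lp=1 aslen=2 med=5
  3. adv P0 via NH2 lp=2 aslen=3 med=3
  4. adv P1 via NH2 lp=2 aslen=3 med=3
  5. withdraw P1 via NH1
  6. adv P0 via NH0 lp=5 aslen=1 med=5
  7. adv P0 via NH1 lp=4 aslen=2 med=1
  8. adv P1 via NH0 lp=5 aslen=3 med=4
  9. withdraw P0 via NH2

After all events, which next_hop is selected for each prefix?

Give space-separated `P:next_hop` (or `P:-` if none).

Answer: P0:NH0 P1:NH0 P2:-

Derivation:
Op 1: best P0=NH2 P1=- P2=-
Op 2: best P0=NH2 P1=NH1 P2=-
Op 3: best P0=NH2 P1=NH1 P2=-
Op 4: best P0=NH2 P1=NH2 P2=-
Op 5: best P0=NH2 P1=NH2 P2=-
Op 6: best P0=NH0 P1=NH2 P2=-
Op 7: best P0=NH0 P1=NH2 P2=-
Op 8: best P0=NH0 P1=NH0 P2=-
Op 9: best P0=NH0 P1=NH0 P2=-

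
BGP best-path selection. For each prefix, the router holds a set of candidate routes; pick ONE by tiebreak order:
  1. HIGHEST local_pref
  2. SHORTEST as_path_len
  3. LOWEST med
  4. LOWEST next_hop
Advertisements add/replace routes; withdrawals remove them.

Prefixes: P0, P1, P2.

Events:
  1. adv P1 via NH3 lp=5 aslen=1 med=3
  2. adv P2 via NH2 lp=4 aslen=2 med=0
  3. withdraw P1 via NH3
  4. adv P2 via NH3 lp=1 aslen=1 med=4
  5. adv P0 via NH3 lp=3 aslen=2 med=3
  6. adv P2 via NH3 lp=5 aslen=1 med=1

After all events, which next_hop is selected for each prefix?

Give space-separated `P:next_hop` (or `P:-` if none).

Answer: P0:NH3 P1:- P2:NH3

Derivation:
Op 1: best P0=- P1=NH3 P2=-
Op 2: best P0=- P1=NH3 P2=NH2
Op 3: best P0=- P1=- P2=NH2
Op 4: best P0=- P1=- P2=NH2
Op 5: best P0=NH3 P1=- P2=NH2
Op 6: best P0=NH3 P1=- P2=NH3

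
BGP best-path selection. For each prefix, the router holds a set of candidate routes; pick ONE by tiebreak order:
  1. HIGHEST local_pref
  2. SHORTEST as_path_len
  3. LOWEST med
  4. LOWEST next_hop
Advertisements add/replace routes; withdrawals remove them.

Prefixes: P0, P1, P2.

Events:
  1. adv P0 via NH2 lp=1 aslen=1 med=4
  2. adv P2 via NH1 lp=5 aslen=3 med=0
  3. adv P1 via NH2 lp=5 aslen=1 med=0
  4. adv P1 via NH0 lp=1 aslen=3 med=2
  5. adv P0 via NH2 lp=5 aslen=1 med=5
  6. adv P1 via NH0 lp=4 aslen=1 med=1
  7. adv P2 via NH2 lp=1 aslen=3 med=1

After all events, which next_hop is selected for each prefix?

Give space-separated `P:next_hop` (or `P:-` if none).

Op 1: best P0=NH2 P1=- P2=-
Op 2: best P0=NH2 P1=- P2=NH1
Op 3: best P0=NH2 P1=NH2 P2=NH1
Op 4: best P0=NH2 P1=NH2 P2=NH1
Op 5: best P0=NH2 P1=NH2 P2=NH1
Op 6: best P0=NH2 P1=NH2 P2=NH1
Op 7: best P0=NH2 P1=NH2 P2=NH1

Answer: P0:NH2 P1:NH2 P2:NH1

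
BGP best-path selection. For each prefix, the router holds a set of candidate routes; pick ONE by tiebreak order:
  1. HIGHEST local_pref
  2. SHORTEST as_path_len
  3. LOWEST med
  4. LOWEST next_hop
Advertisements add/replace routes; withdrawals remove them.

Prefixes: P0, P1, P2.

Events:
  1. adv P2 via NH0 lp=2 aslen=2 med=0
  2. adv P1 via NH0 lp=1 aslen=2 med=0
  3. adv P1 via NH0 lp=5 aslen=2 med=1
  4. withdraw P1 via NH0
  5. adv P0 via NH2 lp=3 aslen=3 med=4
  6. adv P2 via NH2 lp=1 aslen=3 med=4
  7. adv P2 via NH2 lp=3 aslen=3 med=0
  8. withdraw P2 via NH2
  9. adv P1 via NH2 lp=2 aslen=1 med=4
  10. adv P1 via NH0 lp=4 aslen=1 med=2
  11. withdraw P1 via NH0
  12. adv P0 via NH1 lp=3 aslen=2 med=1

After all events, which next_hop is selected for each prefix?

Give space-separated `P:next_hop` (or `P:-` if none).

Op 1: best P0=- P1=- P2=NH0
Op 2: best P0=- P1=NH0 P2=NH0
Op 3: best P0=- P1=NH0 P2=NH0
Op 4: best P0=- P1=- P2=NH0
Op 5: best P0=NH2 P1=- P2=NH0
Op 6: best P0=NH2 P1=- P2=NH0
Op 7: best P0=NH2 P1=- P2=NH2
Op 8: best P0=NH2 P1=- P2=NH0
Op 9: best P0=NH2 P1=NH2 P2=NH0
Op 10: best P0=NH2 P1=NH0 P2=NH0
Op 11: best P0=NH2 P1=NH2 P2=NH0
Op 12: best P0=NH1 P1=NH2 P2=NH0

Answer: P0:NH1 P1:NH2 P2:NH0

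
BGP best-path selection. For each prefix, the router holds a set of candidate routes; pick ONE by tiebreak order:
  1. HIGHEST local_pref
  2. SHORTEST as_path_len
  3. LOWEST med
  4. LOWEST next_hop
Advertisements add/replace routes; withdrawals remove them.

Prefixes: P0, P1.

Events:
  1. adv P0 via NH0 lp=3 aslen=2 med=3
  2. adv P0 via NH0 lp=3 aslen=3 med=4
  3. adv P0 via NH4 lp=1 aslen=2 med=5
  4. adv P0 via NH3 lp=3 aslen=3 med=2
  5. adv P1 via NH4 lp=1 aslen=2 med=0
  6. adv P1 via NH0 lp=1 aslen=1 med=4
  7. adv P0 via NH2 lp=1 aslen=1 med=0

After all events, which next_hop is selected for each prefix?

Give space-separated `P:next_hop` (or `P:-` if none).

Op 1: best P0=NH0 P1=-
Op 2: best P0=NH0 P1=-
Op 3: best P0=NH0 P1=-
Op 4: best P0=NH3 P1=-
Op 5: best P0=NH3 P1=NH4
Op 6: best P0=NH3 P1=NH0
Op 7: best P0=NH3 P1=NH0

Answer: P0:NH3 P1:NH0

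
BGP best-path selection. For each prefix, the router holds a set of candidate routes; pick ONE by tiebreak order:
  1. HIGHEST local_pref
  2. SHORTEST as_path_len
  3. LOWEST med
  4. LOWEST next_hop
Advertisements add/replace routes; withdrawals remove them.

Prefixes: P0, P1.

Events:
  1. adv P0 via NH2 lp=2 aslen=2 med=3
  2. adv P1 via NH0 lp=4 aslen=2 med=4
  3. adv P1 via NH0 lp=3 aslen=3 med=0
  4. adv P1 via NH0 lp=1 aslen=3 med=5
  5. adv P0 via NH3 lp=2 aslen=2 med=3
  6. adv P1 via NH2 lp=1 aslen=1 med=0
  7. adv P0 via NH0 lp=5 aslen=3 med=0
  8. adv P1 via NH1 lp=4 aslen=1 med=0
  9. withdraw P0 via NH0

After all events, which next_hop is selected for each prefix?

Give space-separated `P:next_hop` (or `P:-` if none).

Answer: P0:NH2 P1:NH1

Derivation:
Op 1: best P0=NH2 P1=-
Op 2: best P0=NH2 P1=NH0
Op 3: best P0=NH2 P1=NH0
Op 4: best P0=NH2 P1=NH0
Op 5: best P0=NH2 P1=NH0
Op 6: best P0=NH2 P1=NH2
Op 7: best P0=NH0 P1=NH2
Op 8: best P0=NH0 P1=NH1
Op 9: best P0=NH2 P1=NH1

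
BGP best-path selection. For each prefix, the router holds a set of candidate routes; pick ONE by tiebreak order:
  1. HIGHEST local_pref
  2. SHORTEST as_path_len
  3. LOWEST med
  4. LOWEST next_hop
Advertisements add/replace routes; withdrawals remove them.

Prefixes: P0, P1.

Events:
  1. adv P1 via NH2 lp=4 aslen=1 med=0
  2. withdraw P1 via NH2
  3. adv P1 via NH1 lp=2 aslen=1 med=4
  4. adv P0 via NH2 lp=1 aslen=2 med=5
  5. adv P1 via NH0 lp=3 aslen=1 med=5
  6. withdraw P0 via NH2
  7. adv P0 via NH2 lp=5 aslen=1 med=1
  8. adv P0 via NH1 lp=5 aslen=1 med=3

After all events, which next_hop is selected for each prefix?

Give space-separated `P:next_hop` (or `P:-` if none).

Op 1: best P0=- P1=NH2
Op 2: best P0=- P1=-
Op 3: best P0=- P1=NH1
Op 4: best P0=NH2 P1=NH1
Op 5: best P0=NH2 P1=NH0
Op 6: best P0=- P1=NH0
Op 7: best P0=NH2 P1=NH0
Op 8: best P0=NH2 P1=NH0

Answer: P0:NH2 P1:NH0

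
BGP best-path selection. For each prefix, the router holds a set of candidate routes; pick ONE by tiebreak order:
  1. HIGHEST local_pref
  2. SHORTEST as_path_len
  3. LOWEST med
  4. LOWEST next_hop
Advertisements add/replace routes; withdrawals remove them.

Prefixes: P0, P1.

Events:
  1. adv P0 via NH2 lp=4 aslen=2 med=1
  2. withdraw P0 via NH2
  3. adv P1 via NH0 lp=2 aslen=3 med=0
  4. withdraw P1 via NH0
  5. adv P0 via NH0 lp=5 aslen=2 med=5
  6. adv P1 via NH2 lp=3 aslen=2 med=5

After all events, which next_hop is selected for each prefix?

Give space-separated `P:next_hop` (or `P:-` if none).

Op 1: best P0=NH2 P1=-
Op 2: best P0=- P1=-
Op 3: best P0=- P1=NH0
Op 4: best P0=- P1=-
Op 5: best P0=NH0 P1=-
Op 6: best P0=NH0 P1=NH2

Answer: P0:NH0 P1:NH2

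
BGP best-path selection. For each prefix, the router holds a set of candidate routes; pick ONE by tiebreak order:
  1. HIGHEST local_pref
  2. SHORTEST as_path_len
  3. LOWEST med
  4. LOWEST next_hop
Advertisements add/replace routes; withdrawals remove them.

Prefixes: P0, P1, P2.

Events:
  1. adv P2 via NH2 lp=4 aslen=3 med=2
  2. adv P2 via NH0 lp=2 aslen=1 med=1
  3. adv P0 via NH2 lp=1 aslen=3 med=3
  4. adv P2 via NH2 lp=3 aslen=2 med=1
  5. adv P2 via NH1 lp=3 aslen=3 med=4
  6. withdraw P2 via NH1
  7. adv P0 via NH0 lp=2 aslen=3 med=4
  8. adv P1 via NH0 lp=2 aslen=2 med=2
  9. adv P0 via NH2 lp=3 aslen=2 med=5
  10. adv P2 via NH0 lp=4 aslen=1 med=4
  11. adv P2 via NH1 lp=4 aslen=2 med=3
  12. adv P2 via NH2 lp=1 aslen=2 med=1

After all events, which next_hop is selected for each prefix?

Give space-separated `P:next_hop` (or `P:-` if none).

Op 1: best P0=- P1=- P2=NH2
Op 2: best P0=- P1=- P2=NH2
Op 3: best P0=NH2 P1=- P2=NH2
Op 4: best P0=NH2 P1=- P2=NH2
Op 5: best P0=NH2 P1=- P2=NH2
Op 6: best P0=NH2 P1=- P2=NH2
Op 7: best P0=NH0 P1=- P2=NH2
Op 8: best P0=NH0 P1=NH0 P2=NH2
Op 9: best P0=NH2 P1=NH0 P2=NH2
Op 10: best P0=NH2 P1=NH0 P2=NH0
Op 11: best P0=NH2 P1=NH0 P2=NH0
Op 12: best P0=NH2 P1=NH0 P2=NH0

Answer: P0:NH2 P1:NH0 P2:NH0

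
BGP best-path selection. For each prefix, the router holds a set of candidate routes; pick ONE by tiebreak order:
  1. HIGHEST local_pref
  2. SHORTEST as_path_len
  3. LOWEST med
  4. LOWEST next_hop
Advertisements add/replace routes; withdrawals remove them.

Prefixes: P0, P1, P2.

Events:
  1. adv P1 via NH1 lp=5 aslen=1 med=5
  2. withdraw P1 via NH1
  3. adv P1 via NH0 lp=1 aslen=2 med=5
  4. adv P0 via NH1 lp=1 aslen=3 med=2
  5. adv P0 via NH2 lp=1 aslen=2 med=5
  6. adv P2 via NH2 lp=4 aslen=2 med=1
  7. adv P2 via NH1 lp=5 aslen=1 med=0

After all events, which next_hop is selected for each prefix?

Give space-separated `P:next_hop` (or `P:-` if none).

Answer: P0:NH2 P1:NH0 P2:NH1

Derivation:
Op 1: best P0=- P1=NH1 P2=-
Op 2: best P0=- P1=- P2=-
Op 3: best P0=- P1=NH0 P2=-
Op 4: best P0=NH1 P1=NH0 P2=-
Op 5: best P0=NH2 P1=NH0 P2=-
Op 6: best P0=NH2 P1=NH0 P2=NH2
Op 7: best P0=NH2 P1=NH0 P2=NH1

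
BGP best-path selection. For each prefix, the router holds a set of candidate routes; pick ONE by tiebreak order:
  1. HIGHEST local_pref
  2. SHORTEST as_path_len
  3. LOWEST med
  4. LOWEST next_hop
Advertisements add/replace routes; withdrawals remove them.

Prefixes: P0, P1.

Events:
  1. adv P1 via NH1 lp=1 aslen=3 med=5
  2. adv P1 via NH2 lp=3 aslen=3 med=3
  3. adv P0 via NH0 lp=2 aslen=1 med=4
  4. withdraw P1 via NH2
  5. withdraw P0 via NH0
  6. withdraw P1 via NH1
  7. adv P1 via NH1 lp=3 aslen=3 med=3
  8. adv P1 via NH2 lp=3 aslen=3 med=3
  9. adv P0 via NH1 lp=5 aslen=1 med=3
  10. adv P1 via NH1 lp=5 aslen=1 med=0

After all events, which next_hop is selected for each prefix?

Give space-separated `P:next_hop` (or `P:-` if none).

Op 1: best P0=- P1=NH1
Op 2: best P0=- P1=NH2
Op 3: best P0=NH0 P1=NH2
Op 4: best P0=NH0 P1=NH1
Op 5: best P0=- P1=NH1
Op 6: best P0=- P1=-
Op 7: best P0=- P1=NH1
Op 8: best P0=- P1=NH1
Op 9: best P0=NH1 P1=NH1
Op 10: best P0=NH1 P1=NH1

Answer: P0:NH1 P1:NH1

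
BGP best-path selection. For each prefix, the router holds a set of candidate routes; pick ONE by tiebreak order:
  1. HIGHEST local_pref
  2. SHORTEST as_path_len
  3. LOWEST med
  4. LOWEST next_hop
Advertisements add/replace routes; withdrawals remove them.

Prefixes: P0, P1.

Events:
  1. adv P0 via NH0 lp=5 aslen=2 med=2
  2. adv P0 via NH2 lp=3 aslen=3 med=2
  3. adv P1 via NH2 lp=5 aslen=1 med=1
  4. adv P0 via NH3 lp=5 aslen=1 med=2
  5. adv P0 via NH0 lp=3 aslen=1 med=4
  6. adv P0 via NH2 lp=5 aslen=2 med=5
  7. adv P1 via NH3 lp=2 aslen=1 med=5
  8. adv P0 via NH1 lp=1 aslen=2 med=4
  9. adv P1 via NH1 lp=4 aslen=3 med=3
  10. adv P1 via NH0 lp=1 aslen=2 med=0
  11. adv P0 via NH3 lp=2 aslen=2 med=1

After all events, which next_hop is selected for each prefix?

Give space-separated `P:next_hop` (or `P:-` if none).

Answer: P0:NH2 P1:NH2

Derivation:
Op 1: best P0=NH0 P1=-
Op 2: best P0=NH0 P1=-
Op 3: best P0=NH0 P1=NH2
Op 4: best P0=NH3 P1=NH2
Op 5: best P0=NH3 P1=NH2
Op 6: best P0=NH3 P1=NH2
Op 7: best P0=NH3 P1=NH2
Op 8: best P0=NH3 P1=NH2
Op 9: best P0=NH3 P1=NH2
Op 10: best P0=NH3 P1=NH2
Op 11: best P0=NH2 P1=NH2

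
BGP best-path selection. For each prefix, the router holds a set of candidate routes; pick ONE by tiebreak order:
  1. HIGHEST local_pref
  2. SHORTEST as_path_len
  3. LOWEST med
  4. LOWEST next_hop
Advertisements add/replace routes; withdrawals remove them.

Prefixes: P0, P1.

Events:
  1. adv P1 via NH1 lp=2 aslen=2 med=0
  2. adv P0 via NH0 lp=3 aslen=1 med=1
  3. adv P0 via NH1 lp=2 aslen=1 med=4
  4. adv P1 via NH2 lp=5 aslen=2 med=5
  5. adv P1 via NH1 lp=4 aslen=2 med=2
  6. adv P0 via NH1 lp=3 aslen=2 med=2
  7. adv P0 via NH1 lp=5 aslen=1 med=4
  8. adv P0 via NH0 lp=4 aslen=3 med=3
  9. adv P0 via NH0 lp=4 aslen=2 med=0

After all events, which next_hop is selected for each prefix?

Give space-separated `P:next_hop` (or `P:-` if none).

Op 1: best P0=- P1=NH1
Op 2: best P0=NH0 P1=NH1
Op 3: best P0=NH0 P1=NH1
Op 4: best P0=NH0 P1=NH2
Op 5: best P0=NH0 P1=NH2
Op 6: best P0=NH0 P1=NH2
Op 7: best P0=NH1 P1=NH2
Op 8: best P0=NH1 P1=NH2
Op 9: best P0=NH1 P1=NH2

Answer: P0:NH1 P1:NH2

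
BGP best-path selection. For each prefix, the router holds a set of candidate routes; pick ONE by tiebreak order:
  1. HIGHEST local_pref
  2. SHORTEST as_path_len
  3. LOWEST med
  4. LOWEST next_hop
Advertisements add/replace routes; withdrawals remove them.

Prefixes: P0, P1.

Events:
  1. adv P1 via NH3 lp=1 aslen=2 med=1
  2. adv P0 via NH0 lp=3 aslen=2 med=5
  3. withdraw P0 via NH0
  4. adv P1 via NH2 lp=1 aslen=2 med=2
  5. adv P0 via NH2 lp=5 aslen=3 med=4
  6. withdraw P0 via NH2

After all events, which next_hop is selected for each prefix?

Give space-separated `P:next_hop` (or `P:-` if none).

Op 1: best P0=- P1=NH3
Op 2: best P0=NH0 P1=NH3
Op 3: best P0=- P1=NH3
Op 4: best P0=- P1=NH3
Op 5: best P0=NH2 P1=NH3
Op 6: best P0=- P1=NH3

Answer: P0:- P1:NH3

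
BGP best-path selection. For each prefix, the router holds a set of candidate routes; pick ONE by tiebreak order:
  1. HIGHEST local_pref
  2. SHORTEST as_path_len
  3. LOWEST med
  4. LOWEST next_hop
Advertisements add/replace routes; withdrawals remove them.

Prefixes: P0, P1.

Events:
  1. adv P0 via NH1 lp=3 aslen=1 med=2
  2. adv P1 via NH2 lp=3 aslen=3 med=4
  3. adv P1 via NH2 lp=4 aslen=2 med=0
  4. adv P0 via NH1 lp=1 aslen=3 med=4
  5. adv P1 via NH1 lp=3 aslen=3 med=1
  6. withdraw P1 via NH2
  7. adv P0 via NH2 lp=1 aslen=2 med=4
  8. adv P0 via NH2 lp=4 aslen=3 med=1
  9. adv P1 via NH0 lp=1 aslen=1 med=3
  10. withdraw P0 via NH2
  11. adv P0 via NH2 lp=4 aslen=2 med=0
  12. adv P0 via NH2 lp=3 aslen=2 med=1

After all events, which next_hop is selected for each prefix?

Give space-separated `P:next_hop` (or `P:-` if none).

Op 1: best P0=NH1 P1=-
Op 2: best P0=NH1 P1=NH2
Op 3: best P0=NH1 P1=NH2
Op 4: best P0=NH1 P1=NH2
Op 5: best P0=NH1 P1=NH2
Op 6: best P0=NH1 P1=NH1
Op 7: best P0=NH2 P1=NH1
Op 8: best P0=NH2 P1=NH1
Op 9: best P0=NH2 P1=NH1
Op 10: best P0=NH1 P1=NH1
Op 11: best P0=NH2 P1=NH1
Op 12: best P0=NH2 P1=NH1

Answer: P0:NH2 P1:NH1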